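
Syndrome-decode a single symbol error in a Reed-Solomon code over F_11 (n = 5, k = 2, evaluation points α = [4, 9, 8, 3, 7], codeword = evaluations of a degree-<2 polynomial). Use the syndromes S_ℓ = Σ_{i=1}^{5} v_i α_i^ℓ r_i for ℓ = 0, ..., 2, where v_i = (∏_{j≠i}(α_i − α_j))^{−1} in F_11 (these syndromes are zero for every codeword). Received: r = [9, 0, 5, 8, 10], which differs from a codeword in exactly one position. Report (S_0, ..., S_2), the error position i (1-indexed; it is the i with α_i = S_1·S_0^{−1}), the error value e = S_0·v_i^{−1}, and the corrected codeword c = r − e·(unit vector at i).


S = (1, 4, 5), error at position 1, error magnitude e = 6, c = [3, 0, 5, 8, 10].

Step 1: column multipliers v_i = (∏_{j≠i}(α_i − α_j))^{−1} mod 11.
  i = 1 (α = 4): (4−9)(4−8)(4−3)(4−7) = (−5)·(−4)·1·(−3) = −60 ≡ 6, so v_1 = 6^{−1} = 2 (mod 11).
  i = 2 (α = 9): (9−4)(9−8)(9−3)(9−7) = 5·1·6·2 = 60 ≡ 5, so v_2 = 5^{−1} = 9 (mod 11).
  i = 3 (α = 8): (8−4)(8−9)(8−3)(8−7) = 4·(−1)·5·1 = −20 ≡ 2, so v_3 = 2^{−1} = 6 (mod 11).
  i = 4 (α = 3): (3−4)(3−9)(3−8)(3−7) = (−1)·(−6)·(−5)·(−4) = 120 ≡ 10, so v_4 = 10^{−1} = 10 (mod 11).
  i = 5 (α = 7): (7−4)(7−9)(7−8)(7−3) = 3·(−2)·(−1)·4 = 24 ≡ 2, so v_5 = 2^{−1} = 6 (mod 11).
  v = [2, 9, 6, 10, 6].
Step 2: syndromes of r = [9, 0, 5, 8, 10] (all sums mod 11).
  S_0 = Σ v_i r_i = 2·9 + 9·0 + 6·5 + 10·8 + 6·10 = 188 ≡ 1.
  S_1 = Σ v_i α_i r_i = 2·4·9 + 9·9·0 + 6·8·5 + 10·3·8 + 6·7·10 = 972 ≡ 4.
  α_i^2 mod 11 = [5, 4, 9, 9, 5].
  S_2 = Σ v_i α_i^2 r_i = 2·5·9 + 9·4·0 + 6·9·5 + 10·9·8 + 6·5·10 = 1380 ≡ 5.
  S = (1, 4, 5) ≠ 0, so r is not a codeword (an error is present).
Step 3: locate the error. For a single error e at position i, S_ℓ = v_i·e·α_i^ℓ, so α_err = S_1/S_0.
  S_0^{−1} = 1^{−1} = 1 (mod 11), so α_err = 4·1 = 4 ≡ 4 = α_1. Error position i = 1.
  Consistency check: S_2/S_1 = 5·3 = 15 ≡ 4 = α_err ✓ (single-error assumption holds).
Step 4: error magnitude e = S_0/v_1 = S_0·∏_{j≠1}(α_1 − α_j) = 1·6 = 6 ≡ 6 (mod 11).
Step 5: correct position 1: c_1 = r_1 − e = 9 − 6 ≡ 3 (mod 11). Hence c = [3, 0, 5, 8, 10].
  Check: interpolating c through the α_i gives m(x) = 1 + 6·x (degree < 2) with m(α_i) = c_i for every i, so c is indeed a codeword.


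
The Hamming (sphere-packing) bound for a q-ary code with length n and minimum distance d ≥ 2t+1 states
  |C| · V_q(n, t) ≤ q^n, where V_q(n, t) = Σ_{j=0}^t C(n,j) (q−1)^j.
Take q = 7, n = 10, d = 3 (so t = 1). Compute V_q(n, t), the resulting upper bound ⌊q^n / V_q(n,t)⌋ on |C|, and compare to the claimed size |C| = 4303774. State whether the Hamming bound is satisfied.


V_q(n, t) = 61, q^n = 282475249, Hamming bound = 4630741, |C| = 4303774 ≤ bound (satisfied).

Step 1: Compute V_q(n, t) = Σ_{j=0}^1 C(n, j) (q−1)^j.
  j = 0: C(10,0)·(6)^0 = 1·1 = 1.
  j = 1: C(10,1)·(6)^1 = 10·6 = 60.
  V_q(n, t) = 1 + 60 = 61.
Step 2: q^n = 7^10 = 282475249.
Step 3: Hamming bound ⌊q^n / V_q(n,t)⌋ = ⌊282475249/61⌋ = 4630741.
Step 4: Compare |C| = 4303774 to 4630741: satisfied.
The claimed |C| lies below the Hamming bound.


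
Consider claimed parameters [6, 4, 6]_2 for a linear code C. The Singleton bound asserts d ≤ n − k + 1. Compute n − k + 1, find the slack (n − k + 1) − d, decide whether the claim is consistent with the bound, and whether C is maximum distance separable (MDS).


Singleton RHS = n − k + 1 = 3, slack = -3, bound violated (no such code; not MDS).

Singleton bound: d ≤ n − k + 1.
Here n = 6, k = 4, so n − k + 1 = 3.
Given d = 6, check d ≤ 3: NO.
Slack = (n − k + 1) − d = -3.
The slack is negative: d = 6 exceeds n − k + 1 = 3 by 3, so the Singleton bound is violated and no linear [6, 4, 6]_2 code can exist. In particular it is not MDS (MDS requires d = n − k + 1 exactly).
Description: the claimed parameters are [6, 4, 6]_2; such a code would be impossible (violates the Singleton bound).


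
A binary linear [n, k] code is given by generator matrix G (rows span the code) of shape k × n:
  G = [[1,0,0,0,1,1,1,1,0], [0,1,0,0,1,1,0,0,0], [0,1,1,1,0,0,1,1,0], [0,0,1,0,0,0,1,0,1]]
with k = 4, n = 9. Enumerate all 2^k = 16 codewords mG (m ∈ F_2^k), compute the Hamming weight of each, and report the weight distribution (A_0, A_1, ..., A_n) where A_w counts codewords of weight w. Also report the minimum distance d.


Weight distribution: A_0 = 1, A_3 = 3, A_4 = 3, A_5 = 4, A_6 = 4, A_7 = 1. Minimum distance d = 3.

Enumerate all 2^4 = 16 messages m ∈ F_2^4.
For each, compute codeword c = mG in F_2^9, then tally its weight.
  m = 0000 → c = 000000000, weight = 0.
  m = 1000 → c = 100011110, weight = 5.
  m = 0100 → c = 010011000, weight = 3.
  m = 1100 → c = 110000110, weight = 4.
  m = 0010 → c = 011100110, weight = 5.
  m = 1010 → c = 111111000, weight = 6.
  m = 0110 → c = 001111110, weight = 6.
  m = 1110 → c = 101100000, weight = 3.
  m = 0001 → c = 001000101, weight = 3.
  m = 1001 → c = 101011011, weight = 6.
  m = 0101 → c = 011011101, weight = 6.
  m = 1101 → c = 111000011, weight = 5.
  m = 0011 → c = 010100011, weight = 4.
  m = 1011 → c = 110111101, weight = 7.
  m = 0111 → c = 000111011, weight = 5.
  m = 1111 → c = 100100101, weight = 4.
Tally weights:
  weight 0: 1 codewords.
  weight 3: 3 codewords.
  weight 4: 3 codewords.
  weight 5: 4 codewords.
  weight 6: 4 codewords.
  weight 7: 1 codewords.
Minimum distance d = smallest w > 0 with A_w > 0 = 3.
Sanity: Σ A_w = 16 = 2^4 = 16 ✓.


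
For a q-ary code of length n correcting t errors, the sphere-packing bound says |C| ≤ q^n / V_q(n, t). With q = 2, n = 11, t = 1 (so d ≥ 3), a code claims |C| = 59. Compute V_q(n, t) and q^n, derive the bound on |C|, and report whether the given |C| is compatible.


V_q(n, t) = 12, q^n = 2048, Hamming bound = 170, |C| = 59 ≤ bound (satisfied).

Step 1: Compute V_q(n, t) = Σ_{j=0}^1 C(n, j) (q−1)^j.
  j = 0: C(11,0)·(1)^0 = 1·1 = 1.
  j = 1: C(11,1)·(1)^1 = 11·1 = 11.
  V_q(n, t) = 1 + 11 = 12.
Step 2: q^n = 2^11 = 2048.
Step 3: Hamming bound ⌊q^n / V_q(n,t)⌋ = ⌊2048/12⌋ = 170.
Step 4: Compare |C| = 59 to 170: satisfied.
The claimed |C| lies below the Hamming bound.


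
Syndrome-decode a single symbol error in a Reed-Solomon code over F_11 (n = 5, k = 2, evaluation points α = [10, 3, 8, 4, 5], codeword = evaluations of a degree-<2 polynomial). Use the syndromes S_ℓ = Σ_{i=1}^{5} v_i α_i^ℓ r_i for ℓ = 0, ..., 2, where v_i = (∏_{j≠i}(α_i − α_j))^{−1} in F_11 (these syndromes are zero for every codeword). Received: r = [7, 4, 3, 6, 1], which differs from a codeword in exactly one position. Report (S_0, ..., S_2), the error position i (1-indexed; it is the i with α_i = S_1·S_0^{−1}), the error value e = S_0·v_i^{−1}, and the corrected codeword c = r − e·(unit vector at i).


S = (6, 8, 7), error at position 5, error magnitude e = 4, c = [7, 4, 3, 6, 8].

Step 1: column multipliers v_i = (∏_{j≠i}(α_i − α_j))^{−1} mod 11.
  i = 1 (α = 10): (10−3)(10−8)(10−4)(10−5) = 7·2·6·5 = 420 ≡ 2, so v_1 = 2^{−1} = 6 (mod 11).
  i = 2 (α = 3): (3−10)(3−8)(3−4)(3−5) = (−7)·(−5)·(−1)·(−2) = 70 ≡ 4, so v_2 = 4^{−1} = 3 (mod 11).
  i = 3 (α = 8): (8−10)(8−3)(8−4)(8−5) = (−2)·5·4·3 = −120 ≡ 1, so v_3 = 1^{−1} = 1 (mod 11).
  i = 4 (α = 4): (4−10)(4−3)(4−8)(4−5) = (−6)·1·(−4)·(−1) = −24 ≡ 9, so v_4 = 9^{−1} = 5 (mod 11).
  i = 5 (α = 5): (5−10)(5−3)(5−8)(5−4) = (−5)·2·(−3)·1 = 30 ≡ 8, so v_5 = 8^{−1} = 7 (mod 11).
  v = [6, 3, 1, 5, 7].
Step 2: syndromes of r = [7, 4, 3, 6, 1] (all sums mod 11).
  S_0 = Σ v_i r_i = 6·7 + 3·4 + 1·3 + 5·6 + 7·1 = 94 ≡ 6.
  S_1 = Σ v_i α_i r_i = 6·10·7 + 3·3·4 + 1·8·3 + 5·4·6 + 7·5·1 = 635 ≡ 8.
  α_i^2 mod 11 = [1, 9, 9, 5, 3].
  S_2 = Σ v_i α_i^2 r_i = 6·1·7 + 3·9·4 + 1·9·3 + 5·5·6 + 7·3·1 = 348 ≡ 7.
  S = (6, 8, 7) ≠ 0, so r is not a codeword (an error is present).
Step 3: locate the error. For a single error e at position i, S_ℓ = v_i·e·α_i^ℓ, so α_err = S_1/S_0.
  S_0^{−1} = 6^{−1} = 2 (mod 11), so α_err = 8·2 = 16 ≡ 5 = α_5. Error position i = 5.
  Consistency check: S_2/S_1 = 7·7 = 49 ≡ 5 = α_err ✓ (single-error assumption holds).
Step 4: error magnitude e = S_0/v_5 = S_0·∏_{j≠5}(α_5 − α_j) = 6·8 = 48 ≡ 4 (mod 11).
Step 5: correct position 5: c_5 = r_5 − e = 1 − 4 ≡ 8 (mod 11). Hence c = [7, 4, 3, 6, 8].
  Check: interpolating c through the α_i gives m(x) = 9 + 2·x (degree < 2) with m(α_i) = c_i for every i, so c is indeed a codeword.


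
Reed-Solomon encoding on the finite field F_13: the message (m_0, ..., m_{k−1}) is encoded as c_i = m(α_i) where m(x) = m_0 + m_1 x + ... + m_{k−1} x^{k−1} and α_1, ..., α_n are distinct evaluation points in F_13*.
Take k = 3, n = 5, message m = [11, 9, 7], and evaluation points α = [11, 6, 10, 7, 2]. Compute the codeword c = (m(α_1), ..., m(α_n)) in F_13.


c = [8, 5, 8, 1, 5]

Message polynomial: m(x) = 11 + 9·x + 7·x^2 (mod 13).
For each evaluation point α_i, compute m(α_i) mod 13:
  α_1 = 11: Horner steps 7 → 8 → 8, so m(11) = 8.
  α_2 = 6: Horner steps 7 → 12 → 5, so m(6) = 5.
  α_3 = 10: Horner steps 7 → 1 → 8, so m(10) = 8.
  α_4 = 7: Horner steps 7 → 6 → 1, so m(7) = 1.
  α_5 = 2: Horner steps 7 → 10 → 5, so m(2) = 5.
Codeword c = [8, 5, 8, 1, 5] ∈ F_13^5.


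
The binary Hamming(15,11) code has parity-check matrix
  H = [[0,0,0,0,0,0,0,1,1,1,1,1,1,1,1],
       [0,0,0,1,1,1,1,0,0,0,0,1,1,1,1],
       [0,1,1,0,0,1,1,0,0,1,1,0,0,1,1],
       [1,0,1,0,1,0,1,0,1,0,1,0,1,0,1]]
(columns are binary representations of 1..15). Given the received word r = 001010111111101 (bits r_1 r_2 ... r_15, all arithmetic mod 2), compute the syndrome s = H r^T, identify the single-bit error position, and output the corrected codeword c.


s = (1, 1, 1, 1)^T, error position = 15, corrected codeword c = 001010111111100

Compute s = H r^T mod 2 one row at a time:
  s_1 = 1 + 1 + 1 + 1 + 1 + 1 + 0 + 1 = 7 ≡ 1 (mod 2).
  s_2 = 0 + 1 + 0 + 1 + 1 + 1 + 0 + 1 = 5 ≡ 1 (mod 2).
  s_3 = 0 + 1 + 0 + 1 + 1 + 1 + 0 + 1 = 5 ≡ 1 (mod 2).
  s_4 = 0 + 1 + 1 + 1 + 1 + 1 + 1 + 1 = 7 ≡ 1 (mod 2).
s = (1, 1, 1, 1)^T — this equals column 15 of H (binary 1111), so error is at position 15.
Correct: flip bit 15 of r = 001010111111101 to get c = 001010111111100.


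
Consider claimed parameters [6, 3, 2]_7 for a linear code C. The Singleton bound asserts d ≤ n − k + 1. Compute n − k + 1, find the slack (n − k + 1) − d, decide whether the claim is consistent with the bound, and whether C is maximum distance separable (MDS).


Singleton RHS = n − k + 1 = 4, slack = 2, bound satisfied, not MDS.

Singleton bound: d ≤ n − k + 1.
Here n = 6, k = 3, so n − k + 1 = 4.
Given d = 2, check d ≤ 4: YES.
Slack = (n − k + 1) − d = 2.
The code is NOT MDS (slack = 2 > 0).
Description: the claimed parameters are [6, 3, 2]_7; such a code would be non-MDS.


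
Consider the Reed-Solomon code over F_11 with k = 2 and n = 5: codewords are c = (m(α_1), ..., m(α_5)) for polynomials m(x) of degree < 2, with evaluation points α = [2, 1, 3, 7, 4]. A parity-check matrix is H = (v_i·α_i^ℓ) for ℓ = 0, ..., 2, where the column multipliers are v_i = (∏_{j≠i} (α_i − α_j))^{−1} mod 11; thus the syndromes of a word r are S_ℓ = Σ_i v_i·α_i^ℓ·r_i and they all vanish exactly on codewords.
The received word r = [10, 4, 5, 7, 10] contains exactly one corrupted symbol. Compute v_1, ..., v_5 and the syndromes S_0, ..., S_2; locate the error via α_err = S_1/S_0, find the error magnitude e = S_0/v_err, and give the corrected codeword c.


S = (8, 10, 7), error at position 5, error magnitude e = 10, c = [10, 4, 5, 7, 0].

Step 1: column multipliers v_i = (∏_{j≠i}(α_i − α_j))^{−1} mod 11.
  i = 1 (α = 2): (2−1)(2−3)(2−7)(2−4) = 1·(−1)·(−5)·(−2) = −10 ≡ 1, so v_1 = 1^{−1} = 1 (mod 11).
  i = 2 (α = 1): (1−2)(1−3)(1−7)(1−4) = (−1)·(−2)·(−6)·(−3) = 36 ≡ 3, so v_2 = 3^{−1} = 4 (mod 11).
  i = 3 (α = 3): (3−2)(3−1)(3−7)(3−4) = 1·2·(−4)·(−1) = 8 ≡ 8, so v_3 = 8^{−1} = 7 (mod 11).
  i = 4 (α = 7): (7−2)(7−1)(7−3)(7−4) = 5·6·4·3 = 360 ≡ 8, so v_4 = 8^{−1} = 7 (mod 11).
  i = 5 (α = 4): (4−2)(4−1)(4−3)(4−7) = 2·3·1·(−3) = −18 ≡ 4, so v_5 = 4^{−1} = 3 (mod 11).
  v = [1, 4, 7, 7, 3].
Step 2: syndromes of r = [10, 4, 5, 7, 10] (all sums mod 11).
  S_0 = Σ v_i r_i = 1·10 + 4·4 + 7·5 + 7·7 + 3·10 = 140 ≡ 8.
  S_1 = Σ v_i α_i r_i = 1·2·10 + 4·1·4 + 7·3·5 + 7·7·7 + 3·4·10 = 604 ≡ 10.
  α_i^2 mod 11 = [4, 1, 9, 5, 5].
  S_2 = Σ v_i α_i^2 r_i = 1·4·10 + 4·1·4 + 7·9·5 + 7·5·7 + 3·5·10 = 766 ≡ 7.
  S = (8, 10, 7) ≠ 0, so r is not a codeword (an error is present).
Step 3: locate the error. For a single error e at position i, S_ℓ = v_i·e·α_i^ℓ, so α_err = S_1/S_0.
  S_0^{−1} = 8^{−1} = 7 (mod 11), so α_err = 10·7 = 70 ≡ 4 = α_5. Error position i = 5.
  Consistency check: S_2/S_1 = 7·10 = 70 ≡ 4 = α_err ✓ (single-error assumption holds).
Step 4: error magnitude e = S_0/v_5 = S_0·∏_{j≠5}(α_5 − α_j) = 8·4 = 32 ≡ 10 (mod 11).
Step 5: correct position 5: c_5 = r_5 − e = 10 − 10 ≡ 0 (mod 11). Hence c = [10, 4, 5, 7, 0].
  Check: interpolating c through the α_i gives m(x) = 9 + 6·x (degree < 2) with m(α_i) = c_i for every i, so c is indeed a codeword.


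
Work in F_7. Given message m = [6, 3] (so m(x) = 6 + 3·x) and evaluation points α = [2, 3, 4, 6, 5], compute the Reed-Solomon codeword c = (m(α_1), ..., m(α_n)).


c = [5, 1, 4, 3, 0]

Message polynomial: m(x) = 6 + 3·x (mod 7).
For each evaluation point α_i, compute m(α_i) mod 7:
  α_1 = 2: Horner steps 3 → 5, so m(2) = 5.
  α_2 = 3: Horner steps 3 → 1, so m(3) = 1.
  α_3 = 4: Horner steps 3 → 4, so m(4) = 4.
  α_4 = 6: Horner steps 3 → 3, so m(6) = 3.
  α_5 = 5: Horner steps 3 → 0, so m(5) = 0.
Codeword c = [5, 1, 4, 3, 0] ∈ F_7^5.


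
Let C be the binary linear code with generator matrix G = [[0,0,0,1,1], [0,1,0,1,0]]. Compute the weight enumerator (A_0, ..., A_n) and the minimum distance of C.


Weight distribution: A_0 = 1, A_2 = 3. Minimum distance d = 2.

Enumerate all 2^2 = 4 messages m ∈ F_2^2.
For each, compute codeword c = mG in F_2^5, then tally its weight.
  m = 00 → c = 00000, weight = 0.
  m = 10 → c = 00011, weight = 2.
  m = 01 → c = 01010, weight = 2.
  m = 11 → c = 01001, weight = 2.
Tally weights:
  weight 0: 1 codewords.
  weight 2: 3 codewords.
Minimum distance d = smallest w > 0 with A_w > 0 = 2.
Sanity: Σ A_w = 4 = 2^2 = 4 ✓.


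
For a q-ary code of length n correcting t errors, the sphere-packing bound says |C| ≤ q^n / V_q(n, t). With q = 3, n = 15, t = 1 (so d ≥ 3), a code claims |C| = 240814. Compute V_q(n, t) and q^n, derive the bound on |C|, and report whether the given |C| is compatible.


V_q(n, t) = 31, q^n = 14348907, Hamming bound = 462867, |C| = 240814 ≤ bound (satisfied).

Step 1: Compute V_q(n, t) = Σ_{j=0}^1 C(n, j) (q−1)^j.
  j = 0: C(15,0)·(2)^0 = 1·1 = 1.
  j = 1: C(15,1)·(2)^1 = 15·2 = 30.
  V_q(n, t) = 1 + 30 = 31.
Step 2: q^n = 3^15 = 14348907.
Step 3: Hamming bound ⌊q^n / V_q(n,t)⌋ = ⌊14348907/31⌋ = 462867.
Step 4: Compare |C| = 240814 to 462867: satisfied.
The claimed |C| lies below the Hamming bound.


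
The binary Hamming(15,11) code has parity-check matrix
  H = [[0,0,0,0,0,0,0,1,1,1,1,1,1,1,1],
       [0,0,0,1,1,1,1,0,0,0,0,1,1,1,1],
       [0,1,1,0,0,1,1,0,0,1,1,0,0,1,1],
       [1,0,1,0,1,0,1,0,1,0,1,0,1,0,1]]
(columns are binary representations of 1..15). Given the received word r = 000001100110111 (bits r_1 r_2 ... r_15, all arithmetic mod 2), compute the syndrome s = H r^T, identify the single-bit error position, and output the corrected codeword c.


s = (1, 1, 0, 0)^T, error position = 12, corrected codeword c = 000001100111111

Compute s = H r^T mod 2 one row at a time:
  s_1 = 0 + 0 + 1 + 1 + 0 + 1 + 1 + 1 = 5 ≡ 1 (mod 2).
  s_2 = 0 + 0 + 1 + 1 + 0 + 1 + 1 + 1 = 5 ≡ 1 (mod 2).
  s_3 = 0 + 0 + 1 + 1 + 1 + 1 + 1 + 1 = 6 ≡ 0 (mod 2).
  s_4 = 0 + 0 + 0 + 1 + 0 + 1 + 1 + 1 = 4 ≡ 0 (mod 2).
s = (1, 1, 0, 0)^T — this equals column 12 of H (binary 1100), so error is at position 12.
Correct: flip bit 12 of r = 000001100110111 to get c = 000001100111111.


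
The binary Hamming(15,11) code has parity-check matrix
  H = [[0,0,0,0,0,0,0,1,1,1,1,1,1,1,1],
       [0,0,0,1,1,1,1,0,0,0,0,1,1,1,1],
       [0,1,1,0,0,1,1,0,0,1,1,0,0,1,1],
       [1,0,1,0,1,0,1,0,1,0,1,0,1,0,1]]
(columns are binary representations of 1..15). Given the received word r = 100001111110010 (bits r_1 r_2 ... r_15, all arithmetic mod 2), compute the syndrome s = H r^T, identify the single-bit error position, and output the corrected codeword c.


s = (1, 1, 1, 0)^T, error position = 14, corrected codeword c = 100001111110000

Compute s = H r^T mod 2 one row at a time:
  s_1 = 1 + 1 + 1 + 1 + 0 + 0 + 1 + 0 = 5 ≡ 1 (mod 2).
  s_2 = 0 + 0 + 1 + 1 + 0 + 0 + 1 + 0 = 3 ≡ 1 (mod 2).
  s_3 = 0 + 0 + 1 + 1 + 1 + 1 + 1 + 0 = 5 ≡ 1 (mod 2).
  s_4 = 1 + 0 + 0 + 1 + 1 + 1 + 0 + 0 = 4 ≡ 0 (mod 2).
s = (1, 1, 1, 0)^T — this equals column 14 of H (binary 1110), so error is at position 14.
Correct: flip bit 14 of r = 100001111110010 to get c = 100001111110000.


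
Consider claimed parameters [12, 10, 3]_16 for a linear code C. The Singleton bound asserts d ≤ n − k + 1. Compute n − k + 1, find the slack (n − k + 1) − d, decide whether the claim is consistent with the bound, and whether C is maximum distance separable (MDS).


Singleton RHS = n − k + 1 = 3, slack = 0, bound satisfied, MDS.

Singleton bound: d ≤ n − k + 1.
Here n = 12, k = 10, so n − k + 1 = 3.
Given d = 3, check d ≤ 3: YES.
Slack = (n − k + 1) − d = 0.
The code is MDS (slack = 0).
Description: the claimed parameters are [12, 10, 3]_16; such a code would be MDS (meets Singleton bound).


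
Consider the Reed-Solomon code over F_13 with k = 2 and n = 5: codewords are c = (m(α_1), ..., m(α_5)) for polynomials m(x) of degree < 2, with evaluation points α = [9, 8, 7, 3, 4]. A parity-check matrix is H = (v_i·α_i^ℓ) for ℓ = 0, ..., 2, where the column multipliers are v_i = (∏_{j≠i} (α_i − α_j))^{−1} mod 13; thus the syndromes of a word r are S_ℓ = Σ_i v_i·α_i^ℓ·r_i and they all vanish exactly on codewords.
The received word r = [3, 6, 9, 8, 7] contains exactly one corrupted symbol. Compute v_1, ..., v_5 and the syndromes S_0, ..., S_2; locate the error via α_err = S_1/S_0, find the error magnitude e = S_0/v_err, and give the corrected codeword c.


S = (3, 12, 9), error at position 5, error magnitude e = 2, c = [3, 6, 9, 8, 5].

Step 1: column multipliers v_i = (∏_{j≠i}(α_i − α_j))^{−1} mod 13.
  i = 1 (α = 9): (9−8)(9−7)(9−3)(9−4) = 1·2·6·5 = 60 ≡ 8, so v_1 = 8^{−1} = 5 (mod 13).
  i = 2 (α = 8): (8−9)(8−7)(8−3)(8−4) = (−1)·1·5·4 = −20 ≡ 6, so v_2 = 6^{−1} = 11 (mod 13).
  i = 3 (α = 7): (7−9)(7−8)(7−3)(7−4) = (−2)·(−1)·4·3 = 24 ≡ 11, so v_3 = 11^{−1} = 6 (mod 13).
  i = 4 (α = 3): (3−9)(3−8)(3−7)(3−4) = (−6)·(−5)·(−4)·(−1) = 120 ≡ 3, so v_4 = 3^{−1} = 9 (mod 13).
  i = 5 (α = 4): (4−9)(4−8)(4−7)(4−3) = (−5)·(−4)·(−3)·1 = −60 ≡ 5, so v_5 = 5^{−1} = 8 (mod 13).
  v = [5, 11, 6, 9, 8].
Step 2: syndromes of r = [3, 6, 9, 8, 7] (all sums mod 13).
  S_0 = Σ v_i r_i = 5·3 + 11·6 + 6·9 + 9·8 + 8·7 = 263 ≡ 3.
  S_1 = Σ v_i α_i r_i = 5·9·3 + 11·8·6 + 6·7·9 + 9·3·8 + 8·4·7 = 1481 ≡ 12.
  α_i^2 mod 13 = [3, 12, 10, 9, 3].
  S_2 = Σ v_i α_i^2 r_i = 5·3·3 + 11·12·6 + 6·10·9 + 9·9·8 + 8·3·7 = 2193 ≡ 9.
  S = (3, 12, 9) ≠ 0, so r is not a codeword (an error is present).
Step 3: locate the error. For a single error e at position i, S_ℓ = v_i·e·α_i^ℓ, so α_err = S_1/S_0.
  S_0^{−1} = 3^{−1} = 9 (mod 13), so α_err = 12·9 = 108 ≡ 4 = α_5. Error position i = 5.
  Consistency check: S_2/S_1 = 9·12 = 108 ≡ 4 = α_err ✓ (single-error assumption holds).
Step 4: error magnitude e = S_0/v_5 = S_0·∏_{j≠5}(α_5 − α_j) = 3·5 = 15 ≡ 2 (mod 13).
Step 5: correct position 5: c_5 = r_5 − e = 7 − 2 ≡ 5 (mod 13). Hence c = [3, 6, 9, 8, 5].
  Check: interpolating c through the α_i gives m(x) = 4 + 10·x (degree < 2) with m(α_i) = c_i for every i, so c is indeed a codeword.


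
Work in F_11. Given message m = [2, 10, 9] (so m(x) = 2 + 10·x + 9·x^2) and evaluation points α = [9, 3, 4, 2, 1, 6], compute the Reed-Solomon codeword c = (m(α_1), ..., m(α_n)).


c = [7, 3, 10, 3, 10, 1]

Message polynomial: m(x) = 2 + 10·x + 9·x^2 (mod 11).
For each evaluation point α_i, compute m(α_i) mod 11:
  α_1 = 9: Horner steps 9 → 3 → 7, so m(9) = 7.
  α_2 = 3: Horner steps 9 → 4 → 3, so m(3) = 3.
  α_3 = 4: Horner steps 9 → 2 → 10, so m(4) = 10.
  α_4 = 2: Horner steps 9 → 6 → 3, so m(2) = 3.
  α_5 = 1: Horner steps 9 → 8 → 10, so m(1) = 10.
  α_6 = 6: Horner steps 9 → 9 → 1, so m(6) = 1.
Codeword c = [7, 3, 10, 3, 10, 1] ∈ F_11^6.


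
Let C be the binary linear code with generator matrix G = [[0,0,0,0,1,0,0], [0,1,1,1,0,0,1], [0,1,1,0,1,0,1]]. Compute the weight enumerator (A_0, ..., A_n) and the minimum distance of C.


Weight distribution: A_0 = 1, A_1 = 2, A_2 = 1, A_3 = 1, A_4 = 2, A_5 = 1. Minimum distance d = 1.

Enumerate all 2^3 = 8 messages m ∈ F_2^3.
For each, compute codeword c = mG in F_2^7, then tally its weight.
  m = 000 → c = 0000000, weight = 0.
  m = 100 → c = 0000100, weight = 1.
  m = 010 → c = 0111001, weight = 4.
  m = 110 → c = 0111101, weight = 5.
  m = 001 → c = 0110101, weight = 4.
  m = 101 → c = 0110001, weight = 3.
  m = 011 → c = 0001100, weight = 2.
  m = 111 → c = 0001000, weight = 1.
Tally weights:
  weight 0: 1 codewords.
  weight 1: 2 codewords.
  weight 2: 1 codewords.
  weight 3: 1 codewords.
  weight 4: 2 codewords.
  weight 5: 1 codewords.
Minimum distance d = smallest w > 0 with A_w > 0 = 1.
Sanity: Σ A_w = 8 = 2^3 = 8 ✓.


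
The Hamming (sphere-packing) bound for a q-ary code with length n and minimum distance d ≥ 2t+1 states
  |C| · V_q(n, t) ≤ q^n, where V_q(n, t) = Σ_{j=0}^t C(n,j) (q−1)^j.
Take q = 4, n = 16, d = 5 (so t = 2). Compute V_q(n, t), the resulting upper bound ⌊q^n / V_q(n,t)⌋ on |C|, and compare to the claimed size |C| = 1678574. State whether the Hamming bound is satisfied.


V_q(n, t) = 1129, q^n = 4294967296, Hamming bound = 3804222, |C| = 1678574 ≤ bound (satisfied).

Step 1: Compute V_q(n, t) = Σ_{j=0}^2 C(n, j) (q−1)^j.
  j = 0: C(16,0)·(3)^0 = 1·1 = 1.
  j = 1: C(16,1)·(3)^1 = 16·3 = 48.
  j = 2: C(16,2)·(3)^2 = 120·9 = 1080.
  V_q(n, t) = 1 + 48 + 1080 = 1129.
Step 2: q^n = 4^16 = 4294967296.
Step 3: Hamming bound ⌊q^n / V_q(n,t)⌋ = ⌊4294967296/1129⌋ = 3804222.
Step 4: Compare |C| = 1678574 to 3804222: satisfied.
The claimed |C| lies below the Hamming bound.


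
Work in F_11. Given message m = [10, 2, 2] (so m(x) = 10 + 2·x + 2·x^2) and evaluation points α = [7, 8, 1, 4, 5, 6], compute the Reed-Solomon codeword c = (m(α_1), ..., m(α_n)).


c = [1, 0, 3, 6, 4, 6]

Message polynomial: m(x) = 10 + 2·x + 2·x^2 (mod 11).
For each evaluation point α_i, compute m(α_i) mod 11:
  α_1 = 7: Horner steps 2 → 5 → 1, so m(7) = 1.
  α_2 = 8: Horner steps 2 → 7 → 0, so m(8) = 0.
  α_3 = 1: Horner steps 2 → 4 → 3, so m(1) = 3.
  α_4 = 4: Horner steps 2 → 10 → 6, so m(4) = 6.
  α_5 = 5: Horner steps 2 → 1 → 4, so m(5) = 4.
  α_6 = 6: Horner steps 2 → 3 → 6, so m(6) = 6.
Codeword c = [1, 0, 3, 6, 4, 6] ∈ F_11^6.


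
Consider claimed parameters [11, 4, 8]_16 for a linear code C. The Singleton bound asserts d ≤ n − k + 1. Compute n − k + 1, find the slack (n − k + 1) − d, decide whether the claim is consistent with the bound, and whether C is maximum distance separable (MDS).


Singleton RHS = n − k + 1 = 8, slack = 0, bound satisfied, MDS.

Singleton bound: d ≤ n − k + 1.
Here n = 11, k = 4, so n − k + 1 = 8.
Given d = 8, check d ≤ 8: YES.
Slack = (n − k + 1) − d = 0.
The code is MDS (slack = 0).
Description: the claimed parameters are [11, 4, 8]_16; such a code would be MDS (meets Singleton bound).


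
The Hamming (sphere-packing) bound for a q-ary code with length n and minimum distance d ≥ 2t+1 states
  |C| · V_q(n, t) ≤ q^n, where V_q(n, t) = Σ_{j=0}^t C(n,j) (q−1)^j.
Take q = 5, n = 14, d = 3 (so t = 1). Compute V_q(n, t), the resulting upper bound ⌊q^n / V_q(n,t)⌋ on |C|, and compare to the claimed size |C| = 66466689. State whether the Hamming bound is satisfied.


V_q(n, t) = 57, q^n = 6103515625, Hamming bound = 107079221, |C| = 66466689 ≤ bound (satisfied).

Step 1: Compute V_q(n, t) = Σ_{j=0}^1 C(n, j) (q−1)^j.
  j = 0: C(14,0)·(4)^0 = 1·1 = 1.
  j = 1: C(14,1)·(4)^1 = 14·4 = 56.
  V_q(n, t) = 1 + 56 = 57.
Step 2: q^n = 5^14 = 6103515625.
Step 3: Hamming bound ⌊q^n / V_q(n,t)⌋ = ⌊6103515625/57⌋ = 107079221.
Step 4: Compare |C| = 66466689 to 107079221: satisfied.
The claimed |C| lies below the Hamming bound.


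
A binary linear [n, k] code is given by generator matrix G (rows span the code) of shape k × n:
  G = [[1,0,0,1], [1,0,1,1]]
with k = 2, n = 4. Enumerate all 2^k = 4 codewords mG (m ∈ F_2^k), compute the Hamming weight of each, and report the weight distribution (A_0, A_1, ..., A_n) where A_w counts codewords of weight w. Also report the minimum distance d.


Weight distribution: A_0 = 1, A_1 = 1, A_2 = 1, A_3 = 1. Minimum distance d = 1.

Enumerate all 2^2 = 4 messages m ∈ F_2^2.
For each, compute codeword c = mG in F_2^4, then tally its weight.
  m = 00 → c = 0000, weight = 0.
  m = 10 → c = 1001, weight = 2.
  m = 01 → c = 1011, weight = 3.
  m = 11 → c = 0010, weight = 1.
Tally weights:
  weight 0: 1 codewords.
  weight 1: 1 codewords.
  weight 2: 1 codewords.
  weight 3: 1 codewords.
Minimum distance d = smallest w > 0 with A_w > 0 = 1.
Sanity: Σ A_w = 4 = 2^2 = 4 ✓.


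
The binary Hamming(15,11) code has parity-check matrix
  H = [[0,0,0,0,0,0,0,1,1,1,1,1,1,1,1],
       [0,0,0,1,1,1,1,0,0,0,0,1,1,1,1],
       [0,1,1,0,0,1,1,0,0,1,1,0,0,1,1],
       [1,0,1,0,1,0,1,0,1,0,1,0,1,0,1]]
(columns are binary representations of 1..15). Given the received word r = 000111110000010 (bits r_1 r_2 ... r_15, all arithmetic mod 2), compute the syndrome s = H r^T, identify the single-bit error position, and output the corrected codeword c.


s = (0, 1, 1, 0)^T, error position = 6, corrected codeword c = 000110110000010

Compute s = H r^T mod 2 one row at a time:
  s_1 = 1 + 0 + 0 + 0 + 0 + 0 + 1 + 0 = 2 ≡ 0 (mod 2).
  s_2 = 1 + 1 + 1 + 1 + 0 + 0 + 1 + 0 = 5 ≡ 1 (mod 2).
  s_3 = 0 + 0 + 1 + 1 + 0 + 0 + 1 + 0 = 3 ≡ 1 (mod 2).
  s_4 = 0 + 0 + 1 + 1 + 0 + 0 + 0 + 0 = 2 ≡ 0 (mod 2).
s = (0, 1, 1, 0)^T — this equals column 6 of H (binary 0110), so error is at position 6.
Correct: flip bit 6 of r = 000111110000010 to get c = 000110110000010.


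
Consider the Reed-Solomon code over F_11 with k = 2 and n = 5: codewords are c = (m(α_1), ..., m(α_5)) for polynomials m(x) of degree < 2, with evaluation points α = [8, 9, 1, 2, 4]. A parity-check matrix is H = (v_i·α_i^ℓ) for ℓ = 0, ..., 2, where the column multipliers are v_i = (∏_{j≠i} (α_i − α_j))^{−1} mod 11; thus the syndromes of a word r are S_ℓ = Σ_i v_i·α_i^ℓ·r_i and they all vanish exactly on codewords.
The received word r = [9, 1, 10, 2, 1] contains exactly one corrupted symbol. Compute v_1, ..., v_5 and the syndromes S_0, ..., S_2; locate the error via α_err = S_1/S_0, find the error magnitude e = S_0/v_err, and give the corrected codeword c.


S = (7, 6, 2), error at position 5, error magnitude e = 4, c = [9, 1, 10, 2, 8].

Step 1: column multipliers v_i = (∏_{j≠i}(α_i − α_j))^{−1} mod 11.
  i = 1 (α = 8): (8−9)(8−1)(8−2)(8−4) = (−1)·7·6·4 = −168 ≡ 8, so v_1 = 8^{−1} = 7 (mod 11).
  i = 2 (α = 9): (9−8)(9−1)(9−2)(9−4) = 1·8·7·5 = 280 ≡ 5, so v_2 = 5^{−1} = 9 (mod 11).
  i = 3 (α = 1): (1−8)(1−9)(1−2)(1−4) = (−7)·(−8)·(−1)·(−3) = 168 ≡ 3, so v_3 = 3^{−1} = 4 (mod 11).
  i = 4 (α = 2): (2−8)(2−9)(2−1)(2−4) = (−6)·(−7)·1·(−2) = −84 ≡ 4, so v_4 = 4^{−1} = 3 (mod 11).
  i = 5 (α = 4): (4−8)(4−9)(4−1)(4−2) = (−4)·(−5)·3·2 = 120 ≡ 10, so v_5 = 10^{−1} = 10 (mod 11).
  v = [7, 9, 4, 3, 10].
Step 2: syndromes of r = [9, 1, 10, 2, 1] (all sums mod 11).
  S_0 = Σ v_i r_i = 7·9 + 9·1 + 4·10 + 3·2 + 10·1 = 128 ≡ 7.
  S_1 = Σ v_i α_i r_i = 7·8·9 + 9·9·1 + 4·1·10 + 3·2·2 + 10·4·1 = 677 ≡ 6.
  α_i^2 mod 11 = [9, 4, 1, 4, 5].
  S_2 = Σ v_i α_i^2 r_i = 7·9·9 + 9·4·1 + 4·1·10 + 3·4·2 + 10·5·1 = 717 ≡ 2.
  S = (7, 6, 2) ≠ 0, so r is not a codeword (an error is present).
Step 3: locate the error. For a single error e at position i, S_ℓ = v_i·e·α_i^ℓ, so α_err = S_1/S_0.
  S_0^{−1} = 7^{−1} = 8 (mod 11), so α_err = 6·8 = 48 ≡ 4 = α_5. Error position i = 5.
  Consistency check: S_2/S_1 = 2·2 = 4 ≡ 4 = α_err ✓ (single-error assumption holds).
Step 4: error magnitude e = S_0/v_5 = S_0·∏_{j≠5}(α_5 − α_j) = 7·10 = 70 ≡ 4 (mod 11).
Step 5: correct position 5: c_5 = r_5 − e = 1 − 4 ≡ 8 (mod 11). Hence c = [9, 1, 10, 2, 8].
  Check: interpolating c through the α_i gives m(x) = 7 + 3·x (degree < 2) with m(α_i) = c_i for every i, so c is indeed a codeword.


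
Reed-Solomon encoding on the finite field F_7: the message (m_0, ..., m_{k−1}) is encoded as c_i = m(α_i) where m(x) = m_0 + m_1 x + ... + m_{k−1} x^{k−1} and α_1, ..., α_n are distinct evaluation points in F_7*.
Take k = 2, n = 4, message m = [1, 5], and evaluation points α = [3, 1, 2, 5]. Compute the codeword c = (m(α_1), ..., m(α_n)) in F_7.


c = [2, 6, 4, 5]

Message polynomial: m(x) = 1 + 5·x (mod 7).
For each evaluation point α_i, compute m(α_i) mod 7:
  α_1 = 3: Horner steps 5 → 2, so m(3) = 2.
  α_2 = 1: Horner steps 5 → 6, so m(1) = 6.
  α_3 = 2: Horner steps 5 → 4, so m(2) = 4.
  α_4 = 5: Horner steps 5 → 5, so m(5) = 5.
Codeword c = [2, 6, 4, 5] ∈ F_7^4.


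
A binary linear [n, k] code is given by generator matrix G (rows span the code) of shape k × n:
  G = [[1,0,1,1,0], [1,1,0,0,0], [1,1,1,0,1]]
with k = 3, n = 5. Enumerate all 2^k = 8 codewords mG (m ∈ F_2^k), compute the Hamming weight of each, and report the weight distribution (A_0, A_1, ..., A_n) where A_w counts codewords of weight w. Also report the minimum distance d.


Weight distribution: A_0 = 1, A_2 = 2, A_3 = 4, A_4 = 1. Minimum distance d = 2.

Enumerate all 2^3 = 8 messages m ∈ F_2^3.
For each, compute codeword c = mG in F_2^5, then tally its weight.
  m = 000 → c = 00000, weight = 0.
  m = 100 → c = 10110, weight = 3.
  m = 010 → c = 11000, weight = 2.
  m = 110 → c = 01110, weight = 3.
  m = 001 → c = 11101, weight = 4.
  m = 101 → c = 01011, weight = 3.
  m = 011 → c = 00101, weight = 2.
  m = 111 → c = 10011, weight = 3.
Tally weights:
  weight 0: 1 codewords.
  weight 2: 2 codewords.
  weight 3: 4 codewords.
  weight 4: 1 codewords.
Minimum distance d = smallest w > 0 with A_w > 0 = 2.
Sanity: Σ A_w = 8 = 2^3 = 8 ✓.


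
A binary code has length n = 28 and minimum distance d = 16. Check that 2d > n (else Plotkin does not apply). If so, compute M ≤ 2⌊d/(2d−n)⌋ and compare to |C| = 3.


Plotkin bound M ≤ 8; given |C| = 3 ≤ bound (satisfied).

Check applicability: 2d = 32, n = 28.
2d − n = 4 > 0, so Plotkin applies.
Compute d/(2d−n) = 16/4 ≈ 4.0000.
⌊d/(2d−n)⌋ = 4.
Plotkin bound: M ≤ 2·4 = 8.
Given |C| = 3, check: satisfied.
This |C| is below the Plotkin bound.


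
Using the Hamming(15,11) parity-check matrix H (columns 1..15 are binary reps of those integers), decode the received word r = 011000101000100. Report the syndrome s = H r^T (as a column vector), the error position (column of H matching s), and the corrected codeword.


s = (0, 0, 1, 0)^T, error position = 2, corrected codeword c = 001000101000100

Compute s = H r^T mod 2 one row at a time:
  s_1 = 0 + 1 + 0 + 0 + 0 + 1 + 0 + 0 = 2 ≡ 0 (mod 2).
  s_2 = 0 + 0 + 0 + 1 + 0 + 1 + 0 + 0 = 2 ≡ 0 (mod 2).
  s_3 = 1 + 1 + 0 + 1 + 0 + 0 + 0 + 0 = 3 ≡ 1 (mod 2).
  s_4 = 0 + 1 + 0 + 1 + 1 + 0 + 1 + 0 = 4 ≡ 0 (mod 2).
s = (0, 0, 1, 0)^T — this equals column 2 of H (binary 0010), so error is at position 2.
Correct: flip bit 2 of r = 011000101000100 to get c = 001000101000100.


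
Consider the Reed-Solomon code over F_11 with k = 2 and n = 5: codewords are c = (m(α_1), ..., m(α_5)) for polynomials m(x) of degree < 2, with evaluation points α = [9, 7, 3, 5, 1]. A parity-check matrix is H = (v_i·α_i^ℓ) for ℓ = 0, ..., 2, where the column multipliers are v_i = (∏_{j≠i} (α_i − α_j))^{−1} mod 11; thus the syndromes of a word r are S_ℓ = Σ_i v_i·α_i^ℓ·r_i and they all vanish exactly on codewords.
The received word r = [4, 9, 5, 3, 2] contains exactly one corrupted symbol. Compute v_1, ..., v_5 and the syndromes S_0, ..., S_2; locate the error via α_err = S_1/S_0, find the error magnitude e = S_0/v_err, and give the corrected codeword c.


S = (10, 8, 2), error at position 3, error magnitude e = 8, c = [4, 9, 8, 3, 2].

Step 1: column multipliers v_i = (∏_{j≠i}(α_i − α_j))^{−1} mod 11.
  i = 1 (α = 9): (9−7)(9−3)(9−5)(9−1) = 2·6·4·8 = 384 ≡ 10, so v_1 = 10^{−1} = 10 (mod 11).
  i = 2 (α = 7): (7−9)(7−3)(7−5)(7−1) = (−2)·4·2·6 = −96 ≡ 3, so v_2 = 3^{−1} = 4 (mod 11).
  i = 3 (α = 3): (3−9)(3−7)(3−5)(3−1) = (−6)·(−4)·(−2)·2 = −96 ≡ 3, so v_3 = 3^{−1} = 4 (mod 11).
  i = 4 (α = 5): (5−9)(5−7)(5−3)(5−1) = (−4)·(−2)·2·4 = 64 ≡ 9, so v_4 = 9^{−1} = 5 (mod 11).
  i = 5 (α = 1): (1−9)(1−7)(1−3)(1−5) = (−8)·(−6)·(−2)·(−4) = 384 ≡ 10, so v_5 = 10^{−1} = 10 (mod 11).
  v = [10, 4, 4, 5, 10].
Step 2: syndromes of r = [4, 9, 5, 3, 2] (all sums mod 11).
  S_0 = Σ v_i r_i = 10·4 + 4·9 + 4·5 + 5·3 + 10·2 = 131 ≡ 10.
  S_1 = Σ v_i α_i r_i = 10·9·4 + 4·7·9 + 4·3·5 + 5·5·3 + 10·1·2 = 767 ≡ 8.
  α_i^2 mod 11 = [4, 5, 9, 3, 1].
  S_2 = Σ v_i α_i^2 r_i = 10·4·4 + 4·5·9 + 4·9·5 + 5·3·3 + 10·1·2 = 585 ≡ 2.
  S = (10, 8, 2) ≠ 0, so r is not a codeword (an error is present).
Step 3: locate the error. For a single error e at position i, S_ℓ = v_i·e·α_i^ℓ, so α_err = S_1/S_0.
  S_0^{−1} = 10^{−1} = 10 (mod 11), so α_err = 8·10 = 80 ≡ 3 = α_3. Error position i = 3.
  Consistency check: S_2/S_1 = 2·7 = 14 ≡ 3 = α_err ✓ (single-error assumption holds).
Step 4: error magnitude e = S_0/v_3 = S_0·∏_{j≠3}(α_3 − α_j) = 10·3 = 30 ≡ 8 (mod 11).
Step 5: correct position 3: c_3 = r_3 − e = 5 − 8 ≡ 8 (mod 11). Hence c = [4, 9, 8, 3, 2].
  Check: interpolating c through the α_i gives m(x) = 10 + 3·x (degree < 2) with m(α_i) = c_i for every i, so c is indeed a codeword.


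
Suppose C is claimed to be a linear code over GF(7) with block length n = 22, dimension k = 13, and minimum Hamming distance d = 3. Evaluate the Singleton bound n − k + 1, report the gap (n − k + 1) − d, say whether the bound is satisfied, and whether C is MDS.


Singleton RHS = n − k + 1 = 10, slack = 7, bound satisfied, not MDS.

Singleton bound: d ≤ n − k + 1.
Here n = 22, k = 13, so n − k + 1 = 10.
Given d = 3, check d ≤ 10: YES.
Slack = (n − k + 1) − d = 7.
The code is NOT MDS (slack = 7 > 0).
Description: the claimed parameters are [22, 13, 3]_7; such a code would be non-MDS.


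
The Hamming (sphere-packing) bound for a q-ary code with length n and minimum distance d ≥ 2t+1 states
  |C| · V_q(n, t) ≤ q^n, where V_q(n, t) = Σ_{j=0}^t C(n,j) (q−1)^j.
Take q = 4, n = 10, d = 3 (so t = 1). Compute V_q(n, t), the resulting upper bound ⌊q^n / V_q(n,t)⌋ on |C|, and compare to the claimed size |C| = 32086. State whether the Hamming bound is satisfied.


V_q(n, t) = 31, q^n = 1048576, Hamming bound = 33825, |C| = 32086 ≤ bound (satisfied).

Step 1: Compute V_q(n, t) = Σ_{j=0}^1 C(n, j) (q−1)^j.
  j = 0: C(10,0)·(3)^0 = 1·1 = 1.
  j = 1: C(10,1)·(3)^1 = 10·3 = 30.
  V_q(n, t) = 1 + 30 = 31.
Step 2: q^n = 4^10 = 1048576.
Step 3: Hamming bound ⌊q^n / V_q(n,t)⌋ = ⌊1048576/31⌋ = 33825.
Step 4: Compare |C| = 32086 to 33825: satisfied.
The claimed |C| lies below the Hamming bound.


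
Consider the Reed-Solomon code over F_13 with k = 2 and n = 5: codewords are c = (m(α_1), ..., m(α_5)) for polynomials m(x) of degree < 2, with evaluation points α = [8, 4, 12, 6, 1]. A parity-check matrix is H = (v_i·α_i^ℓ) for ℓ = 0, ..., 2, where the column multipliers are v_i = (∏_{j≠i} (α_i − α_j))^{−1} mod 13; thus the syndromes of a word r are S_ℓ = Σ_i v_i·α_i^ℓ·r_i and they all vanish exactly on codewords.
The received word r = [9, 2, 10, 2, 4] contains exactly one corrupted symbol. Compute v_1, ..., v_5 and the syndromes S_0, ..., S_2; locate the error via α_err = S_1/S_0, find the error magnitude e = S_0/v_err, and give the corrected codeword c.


S = (11, 5, 7), error at position 2, error magnitude e = 7, c = [9, 8, 10, 2, 4].

Step 1: column multipliers v_i = (∏_{j≠i}(α_i − α_j))^{−1} mod 13.
  i = 1 (α = 8): (8−4)(8−12)(8−6)(8−1) = 4·(−4)·2·7 = −224 ≡ 10, so v_1 = 10^{−1} = 4 (mod 13).
  i = 2 (α = 4): (4−8)(4−12)(4−6)(4−1) = (−4)·(−8)·(−2)·3 = −192 ≡ 3, so v_2 = 3^{−1} = 9 (mod 13).
  i = 3 (α = 12): (12−8)(12−4)(12−6)(12−1) = 4·8·6·11 = 2112 ≡ 6, so v_3 = 6^{−1} = 11 (mod 13).
  i = 4 (α = 6): (6−8)(6−4)(6−12)(6−1) = (−2)·2·(−6)·5 = 120 ≡ 3, so v_4 = 3^{−1} = 9 (mod 13).
  i = 5 (α = 1): (1−8)(1−4)(1−12)(1−6) = (−7)·(−3)·(−11)·(−5) = 1155 ≡ 11, so v_5 = 11^{−1} = 6 (mod 13).
  v = [4, 9, 11, 9, 6].
Step 2: syndromes of r = [9, 2, 10, 2, 4] (all sums mod 13).
  S_0 = Σ v_i r_i = 4·9 + 9·2 + 11·10 + 9·2 + 6·4 = 206 ≡ 11.
  S_1 = Σ v_i α_i r_i = 4·8·9 + 9·4·2 + 11·12·10 + 9·6·2 + 6·1·4 = 1812 ≡ 5.
  α_i^2 mod 13 = [12, 3, 1, 10, 1].
  S_2 = Σ v_i α_i^2 r_i = 4·12·9 + 9·3·2 + 11·1·10 + 9·10·2 + 6·1·4 = 800 ≡ 7.
  S = (11, 5, 7) ≠ 0, so r is not a codeword (an error is present).
Step 3: locate the error. For a single error e at position i, S_ℓ = v_i·e·α_i^ℓ, so α_err = S_1/S_0.
  S_0^{−1} = 11^{−1} = 6 (mod 13), so α_err = 5·6 = 30 ≡ 4 = α_2. Error position i = 2.
  Consistency check: S_2/S_1 = 7·8 = 56 ≡ 4 = α_err ✓ (single-error assumption holds).
Step 4: error magnitude e = S_0/v_2 = S_0·∏_{j≠2}(α_2 − α_j) = 11·3 = 33 ≡ 7 (mod 13).
Step 5: correct position 2: c_2 = r_2 − e = 2 − 7 ≡ 8 (mod 13). Hence c = [9, 8, 10, 2, 4].
  Check: interpolating c through the α_i gives m(x) = 7 + 10·x (degree < 2) with m(α_i) = c_i for every i, so c is indeed a codeword.


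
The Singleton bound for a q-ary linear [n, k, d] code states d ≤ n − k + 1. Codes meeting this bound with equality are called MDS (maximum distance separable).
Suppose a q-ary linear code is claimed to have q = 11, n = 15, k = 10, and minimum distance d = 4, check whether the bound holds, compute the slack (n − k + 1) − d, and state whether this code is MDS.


Singleton RHS = n − k + 1 = 6, slack = 2, bound satisfied, not MDS.

Singleton bound: d ≤ n − k + 1.
Here n = 15, k = 10, so n − k + 1 = 6.
Given d = 4, check d ≤ 6: YES.
Slack = (n − k + 1) − d = 2.
The code is NOT MDS (slack = 2 > 0).
Description: the claimed parameters are [15, 10, 4]_11; such a code would be non-MDS.


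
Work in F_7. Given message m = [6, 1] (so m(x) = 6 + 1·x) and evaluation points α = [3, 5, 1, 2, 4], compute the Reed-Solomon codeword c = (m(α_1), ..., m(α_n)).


c = [2, 4, 0, 1, 3]

Message polynomial: m(x) = 6 + 1·x (mod 7).
For each evaluation point α_i, compute m(α_i) mod 7:
  α_1 = 3: Horner steps 1 → 2, so m(3) = 2.
  α_2 = 5: Horner steps 1 → 4, so m(5) = 4.
  α_3 = 1: Horner steps 1 → 0, so m(1) = 0.
  α_4 = 2: Horner steps 1 → 1, so m(2) = 1.
  α_5 = 4: Horner steps 1 → 3, so m(4) = 3.
Codeword c = [2, 4, 0, 1, 3] ∈ F_7^5.
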